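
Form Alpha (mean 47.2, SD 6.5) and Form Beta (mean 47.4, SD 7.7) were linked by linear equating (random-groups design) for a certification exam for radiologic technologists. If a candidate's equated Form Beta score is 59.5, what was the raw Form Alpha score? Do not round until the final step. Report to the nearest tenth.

57.4

Invert y = (SD_Y/SD_X)(x − M_X) + M_Y:
x = (SD_X/SD_Y)(y − M_Y) + M_X = (6.5/7.7)(59.5 − 47.4) + 47.2
x = 0.844156 × 12.100 + 47.2 = 57.4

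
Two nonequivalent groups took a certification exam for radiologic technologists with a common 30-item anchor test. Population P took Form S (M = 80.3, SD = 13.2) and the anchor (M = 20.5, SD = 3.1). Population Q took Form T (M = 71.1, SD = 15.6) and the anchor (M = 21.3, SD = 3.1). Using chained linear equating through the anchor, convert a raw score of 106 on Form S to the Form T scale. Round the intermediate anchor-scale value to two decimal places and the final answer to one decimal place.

97.5

Form S → anchor (Population P): v = (3.1/13.2)(106 − 80.3) + 20.5 = 26.54
anchor → Form T (Population Q): y = (15.6/3.1)(26.54 − 21.3) + 71.1 = 97.5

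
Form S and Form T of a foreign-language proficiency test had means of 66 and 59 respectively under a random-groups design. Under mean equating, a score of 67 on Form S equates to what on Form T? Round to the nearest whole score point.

60

Mean equating: y = x + (M_Y − M_X) = 67 + (59 − 66) = 60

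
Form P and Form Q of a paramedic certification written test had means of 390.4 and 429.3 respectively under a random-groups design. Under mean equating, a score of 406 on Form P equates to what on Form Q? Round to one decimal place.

444.9

Mean equating: y = x + (M_Y − M_X) = 406 + (429.3 − 390.4) = 444.9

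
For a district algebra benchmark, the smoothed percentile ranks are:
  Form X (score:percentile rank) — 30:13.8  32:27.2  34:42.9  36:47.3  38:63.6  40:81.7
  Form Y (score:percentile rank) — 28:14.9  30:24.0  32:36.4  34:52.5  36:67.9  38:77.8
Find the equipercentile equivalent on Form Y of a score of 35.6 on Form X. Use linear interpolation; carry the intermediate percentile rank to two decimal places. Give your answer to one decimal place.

PR of 35.6 on Form X: 42.9 + (35.6 − 34)/(36 − 34) × (47.3 − 42.9) = 46.42
On Form Y, PR 46.42 falls between score 32 (PR 36.4) and 34 (PR 52.5).
Interpolate: 32 + (46.42 − 36.4)/(52.5 − 36.4) × (34 − 32) = 33.2

33.2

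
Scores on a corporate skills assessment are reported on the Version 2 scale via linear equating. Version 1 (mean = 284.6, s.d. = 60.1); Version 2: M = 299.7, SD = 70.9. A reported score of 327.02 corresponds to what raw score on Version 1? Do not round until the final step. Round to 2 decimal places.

307.76

Invert y = (SD_Y/SD_X)(x − M_X) + M_Y:
x = (SD_X/SD_Y)(y − M_Y) + M_X = (60.1/70.9)(327.02 − 299.7) + 284.6
x = 0.847673 × 27.320 + 284.6 = 307.76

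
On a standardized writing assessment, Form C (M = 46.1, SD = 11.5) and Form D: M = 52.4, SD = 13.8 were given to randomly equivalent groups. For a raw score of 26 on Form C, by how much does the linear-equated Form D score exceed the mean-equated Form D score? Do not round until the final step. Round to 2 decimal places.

Mean-equated: 26 + (52.4 − 46.1) = 32.30
Linear-equated: (13.8/11.5)(26 − 46.1) + 52.4 = 28.280
Difference = 28.280 − 32.30 = -4.02

-4.02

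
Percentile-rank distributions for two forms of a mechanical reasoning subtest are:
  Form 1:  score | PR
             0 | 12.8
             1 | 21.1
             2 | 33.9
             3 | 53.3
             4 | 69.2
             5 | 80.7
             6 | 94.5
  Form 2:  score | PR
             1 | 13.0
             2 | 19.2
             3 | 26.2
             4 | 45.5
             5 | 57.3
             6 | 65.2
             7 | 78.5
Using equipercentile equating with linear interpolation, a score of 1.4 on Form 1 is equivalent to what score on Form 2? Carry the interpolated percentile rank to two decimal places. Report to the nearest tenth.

3.0

PR of 1.4 on Form 1: 21.1 + (1.4 − 1)/(2 − 1) × (33.9 − 21.1) = 26.22
On Form 2, PR 26.22 falls between score 3 (PR 26.2) and 4 (PR 45.5).
Interpolate: 3 + (26.22 − 26.2)/(45.5 − 26.2) × (4 − 3) = 3.0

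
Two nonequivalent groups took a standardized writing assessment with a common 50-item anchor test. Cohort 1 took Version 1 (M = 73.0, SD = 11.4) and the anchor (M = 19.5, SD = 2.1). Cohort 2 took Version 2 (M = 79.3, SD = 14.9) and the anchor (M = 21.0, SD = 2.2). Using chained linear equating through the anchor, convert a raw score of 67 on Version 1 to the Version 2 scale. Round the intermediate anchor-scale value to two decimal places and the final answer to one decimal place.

61.6

Version 1 → anchor (Cohort 1): v = (2.1/11.4)(67 − 73.0) + 19.5 = 18.39
anchor → Version 2 (Cohort 2): y = (14.9/2.2)(18.39 − 21.0) + 79.3 = 61.6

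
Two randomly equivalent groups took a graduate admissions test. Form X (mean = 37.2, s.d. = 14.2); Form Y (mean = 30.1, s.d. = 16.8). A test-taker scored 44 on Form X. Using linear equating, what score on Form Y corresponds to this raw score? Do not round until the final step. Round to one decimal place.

Linear equating: y = (SD_Y/SD_X)(x − M_X) + M_Y
y = (16.8/14.2)(44 − 37.2) + 30.1
y = 1.183099 × 6.8 + 30.1 = 8.0451 + 30.1 = 38.1

38.1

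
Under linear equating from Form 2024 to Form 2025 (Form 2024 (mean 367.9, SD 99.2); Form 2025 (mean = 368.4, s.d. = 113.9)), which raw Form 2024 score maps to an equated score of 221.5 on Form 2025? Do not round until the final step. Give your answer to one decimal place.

240.0

Invert y = (SD_Y/SD_X)(x − M_X) + M_Y:
x = (SD_X/SD_Y)(y − M_Y) + M_X = (99.2/113.9)(221.5 − 368.4) + 367.9
x = 0.870939 × -146.900 + 367.9 = 240.0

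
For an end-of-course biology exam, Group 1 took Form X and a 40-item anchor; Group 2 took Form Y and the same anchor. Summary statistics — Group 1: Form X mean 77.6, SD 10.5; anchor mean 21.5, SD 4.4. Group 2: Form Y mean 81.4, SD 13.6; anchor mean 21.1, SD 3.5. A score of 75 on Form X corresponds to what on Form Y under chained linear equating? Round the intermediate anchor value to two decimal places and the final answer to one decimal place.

78.7

Form X → anchor (Group 1): v = (4.4/10.5)(75 − 77.6) + 21.5 = 20.41
anchor → Form Y (Group 2): y = (13.6/3.5)(20.41 − 21.1) + 81.4 = 78.7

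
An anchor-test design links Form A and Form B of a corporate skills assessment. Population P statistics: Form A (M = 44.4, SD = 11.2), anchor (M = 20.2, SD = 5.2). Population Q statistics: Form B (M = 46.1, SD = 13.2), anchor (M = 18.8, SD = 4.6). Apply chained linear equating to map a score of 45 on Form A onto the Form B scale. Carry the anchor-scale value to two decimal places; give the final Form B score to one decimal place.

Form A → anchor (Population P): v = (5.2/11.2)(45 − 44.4) + 20.2 = 20.48
anchor → Form B (Population Q): y = (13.2/4.6)(20.48 − 18.8) + 46.1 = 50.9

50.9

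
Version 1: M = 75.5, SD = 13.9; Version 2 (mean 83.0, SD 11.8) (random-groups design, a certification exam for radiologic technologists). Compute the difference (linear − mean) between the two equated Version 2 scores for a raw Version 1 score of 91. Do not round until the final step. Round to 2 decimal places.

Mean-equated: 91 + (83.0 − 75.5) = 98.50
Linear-equated: (11.8/13.9)(91 − 75.5) + 83.0 = 96.158
Difference = 96.158 − 98.50 = -2.34

-2.34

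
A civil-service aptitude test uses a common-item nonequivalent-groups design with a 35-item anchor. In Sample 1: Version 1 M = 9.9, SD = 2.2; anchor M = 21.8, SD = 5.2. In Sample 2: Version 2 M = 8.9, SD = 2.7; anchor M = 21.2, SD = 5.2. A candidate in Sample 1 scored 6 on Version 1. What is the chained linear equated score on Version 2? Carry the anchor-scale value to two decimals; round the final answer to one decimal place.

4.4

Version 1 → anchor (Sample 1): v = (5.2/2.2)(6 − 9.9) + 21.8 = 12.58
anchor → Version 2 (Sample 2): y = (2.7/5.2)(12.58 − 21.2) + 8.9 = 4.4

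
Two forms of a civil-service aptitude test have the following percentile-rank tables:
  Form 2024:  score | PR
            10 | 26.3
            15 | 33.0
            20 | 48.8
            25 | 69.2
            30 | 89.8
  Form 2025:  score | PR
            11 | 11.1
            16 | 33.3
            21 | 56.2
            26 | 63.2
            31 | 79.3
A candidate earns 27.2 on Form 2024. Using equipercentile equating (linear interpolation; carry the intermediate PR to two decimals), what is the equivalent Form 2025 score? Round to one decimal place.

PR of 27.2 on Form 2024: 69.2 + (27.2 − 25)/(30 − 25) × (89.8 − 69.2) = 78.26
On Form 2025, PR 78.26 falls between score 26 (PR 63.2) and 31 (PR 79.3).
Interpolate: 26 + (78.26 − 63.2)/(79.3 − 63.2) × (31 − 26) = 30.7

30.7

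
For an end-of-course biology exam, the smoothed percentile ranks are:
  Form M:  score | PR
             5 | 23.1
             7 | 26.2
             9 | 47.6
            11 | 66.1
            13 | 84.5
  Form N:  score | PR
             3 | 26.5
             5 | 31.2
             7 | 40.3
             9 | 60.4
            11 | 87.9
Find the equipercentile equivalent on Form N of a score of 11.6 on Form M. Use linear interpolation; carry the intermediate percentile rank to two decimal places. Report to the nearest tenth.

9.8

PR of 11.6 on Form M: 66.1 + (11.6 − 11)/(13 − 11) × (84.5 − 66.1) = 71.62
On Form N, PR 71.62 falls between score 9 (PR 60.4) and 11 (PR 87.9).
Interpolate: 9 + (71.62 − 60.4)/(87.9 − 60.4) × (11 − 9) = 9.8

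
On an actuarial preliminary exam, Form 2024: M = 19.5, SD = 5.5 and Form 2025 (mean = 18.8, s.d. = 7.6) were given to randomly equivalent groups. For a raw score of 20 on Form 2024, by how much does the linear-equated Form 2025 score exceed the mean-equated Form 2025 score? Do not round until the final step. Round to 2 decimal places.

0.19

Mean-equated: 20 + (18.8 − 19.5) = 19.30
Linear-equated: (7.6/5.5)(20 − 19.5) + 18.8 = 19.491
Difference = 19.491 − 19.30 = 0.19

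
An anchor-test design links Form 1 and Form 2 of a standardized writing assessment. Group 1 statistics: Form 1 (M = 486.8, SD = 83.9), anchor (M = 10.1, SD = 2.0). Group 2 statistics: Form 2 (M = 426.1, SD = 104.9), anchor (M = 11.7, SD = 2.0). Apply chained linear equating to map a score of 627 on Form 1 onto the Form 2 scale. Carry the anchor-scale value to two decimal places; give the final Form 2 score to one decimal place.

517.4

Form 1 → anchor (Group 1): v = (2.0/83.9)(627 − 486.8) + 10.1 = 13.44
anchor → Form 2 (Group 2): y = (104.9/2.0)(13.44 − 11.7) + 426.1 = 517.4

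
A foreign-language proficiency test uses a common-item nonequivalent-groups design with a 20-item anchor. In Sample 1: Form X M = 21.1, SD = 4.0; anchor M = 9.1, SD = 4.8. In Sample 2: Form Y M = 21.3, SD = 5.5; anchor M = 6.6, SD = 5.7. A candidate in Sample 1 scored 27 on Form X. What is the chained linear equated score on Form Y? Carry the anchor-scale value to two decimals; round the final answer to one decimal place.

30.5

Form X → anchor (Sample 1): v = (4.8/4.0)(27 − 21.1) + 9.1 = 16.18
anchor → Form Y (Sample 2): y = (5.5/5.7)(16.18 − 6.6) + 21.3 = 30.5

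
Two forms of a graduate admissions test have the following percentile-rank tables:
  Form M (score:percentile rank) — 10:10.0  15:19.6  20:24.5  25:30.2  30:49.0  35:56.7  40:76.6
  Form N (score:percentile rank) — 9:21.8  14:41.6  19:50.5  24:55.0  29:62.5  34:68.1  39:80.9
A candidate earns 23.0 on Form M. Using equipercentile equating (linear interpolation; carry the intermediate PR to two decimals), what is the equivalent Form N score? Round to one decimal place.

PR of 23.0 on Form M: 24.5 + (23.0 − 20)/(25 − 20) × (30.2 − 24.5) = 27.92
On Form N, PR 27.92 falls between score 9 (PR 21.8) and 14 (PR 41.6).
Interpolate: 9 + (27.92 − 21.8)/(41.6 − 21.8) × (14 − 9) = 10.5

10.5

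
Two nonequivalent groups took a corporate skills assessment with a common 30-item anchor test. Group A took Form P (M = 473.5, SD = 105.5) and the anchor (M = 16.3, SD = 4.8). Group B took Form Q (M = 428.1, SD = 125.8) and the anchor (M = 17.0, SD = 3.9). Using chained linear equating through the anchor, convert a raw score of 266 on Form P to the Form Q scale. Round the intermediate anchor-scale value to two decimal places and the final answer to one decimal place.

101.0

Form P → anchor (Group A): v = (4.8/105.5)(266 − 473.5) + 16.3 = 6.86
anchor → Form Q (Group B): y = (125.8/3.9)(6.86 − 17.0) + 428.1 = 101.0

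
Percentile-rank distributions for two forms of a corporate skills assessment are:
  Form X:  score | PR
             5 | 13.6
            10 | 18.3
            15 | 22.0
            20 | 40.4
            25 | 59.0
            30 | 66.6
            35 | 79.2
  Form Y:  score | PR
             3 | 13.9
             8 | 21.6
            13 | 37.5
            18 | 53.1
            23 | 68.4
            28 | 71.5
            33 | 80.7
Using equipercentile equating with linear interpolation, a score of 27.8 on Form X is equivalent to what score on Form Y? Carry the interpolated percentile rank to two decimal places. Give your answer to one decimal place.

PR of 27.8 on Form X: 59.0 + (27.8 − 25)/(30 − 25) × (66.6 − 59.0) = 63.26
On Form Y, PR 63.26 falls between score 18 (PR 53.1) and 23 (PR 68.4).
Interpolate: 18 + (63.26 − 53.1)/(68.4 − 53.1) × (23 − 18) = 21.3

21.3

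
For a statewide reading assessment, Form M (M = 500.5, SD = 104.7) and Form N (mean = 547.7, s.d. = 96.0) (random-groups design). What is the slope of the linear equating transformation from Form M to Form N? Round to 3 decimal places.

A = SD_Y / SD_X = 96.0 / 104.7 = 0.917

0.917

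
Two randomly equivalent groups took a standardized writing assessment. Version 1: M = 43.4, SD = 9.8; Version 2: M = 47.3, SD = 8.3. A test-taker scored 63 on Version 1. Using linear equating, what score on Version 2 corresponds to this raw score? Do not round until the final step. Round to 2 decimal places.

Linear equating: y = (SD_Y/SD_X)(x − M_X) + M_Y
y = (8.3/9.8)(63 − 43.4) + 47.3
y = 0.846939 × 19.6 + 47.3 = 16.6000 + 47.3 = 63.90

63.90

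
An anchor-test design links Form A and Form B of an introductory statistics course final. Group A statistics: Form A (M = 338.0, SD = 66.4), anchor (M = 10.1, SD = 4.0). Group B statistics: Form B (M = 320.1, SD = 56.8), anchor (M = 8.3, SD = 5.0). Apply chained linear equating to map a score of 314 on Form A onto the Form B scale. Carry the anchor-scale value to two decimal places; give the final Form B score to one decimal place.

Form A → anchor (Group A): v = (4.0/66.4)(314 − 338.0) + 10.1 = 8.65
anchor → Form B (Group B): y = (56.8/5.0)(8.65 − 8.3) + 320.1 = 324.1

324.1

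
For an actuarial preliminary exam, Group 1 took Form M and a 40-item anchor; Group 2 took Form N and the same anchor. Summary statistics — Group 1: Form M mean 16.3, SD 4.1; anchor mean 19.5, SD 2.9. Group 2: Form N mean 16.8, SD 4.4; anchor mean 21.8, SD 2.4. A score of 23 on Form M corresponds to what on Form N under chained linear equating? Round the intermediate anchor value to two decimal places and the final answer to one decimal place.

21.3

Form M → anchor (Group 1): v = (2.9/4.1)(23 − 16.3) + 19.5 = 24.24
anchor → Form N (Group 2): y = (4.4/2.4)(24.24 − 21.8) + 16.8 = 21.3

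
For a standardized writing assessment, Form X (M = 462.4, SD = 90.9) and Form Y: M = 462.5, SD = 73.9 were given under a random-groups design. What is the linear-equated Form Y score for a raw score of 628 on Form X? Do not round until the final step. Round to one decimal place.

Linear equating: y = (SD_Y/SD_X)(x − M_X) + M_Y
y = (73.9/90.9)(628 − 462.4) + 462.5
y = 0.812981 × 165.6 + 462.5 = 134.6297 + 462.5 = 597.1

597.1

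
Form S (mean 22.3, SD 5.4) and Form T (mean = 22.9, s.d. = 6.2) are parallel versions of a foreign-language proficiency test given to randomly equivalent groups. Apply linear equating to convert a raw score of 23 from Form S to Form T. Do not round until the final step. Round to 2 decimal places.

23.70

Linear equating: y = (SD_Y/SD_X)(x − M_X) + M_Y
y = (6.2/5.4)(23 − 22.3) + 22.9
y = 1.148148 × 0.7 + 22.9 = 0.8037 + 22.9 = 23.70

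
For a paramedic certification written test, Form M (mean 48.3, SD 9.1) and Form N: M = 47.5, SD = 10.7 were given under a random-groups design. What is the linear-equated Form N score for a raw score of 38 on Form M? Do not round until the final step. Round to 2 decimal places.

Linear equating: y = (SD_Y/SD_X)(x − M_X) + M_Y
y = (10.7/9.1)(38 − 48.3) + 47.5
y = 1.175824 × -10.3 + 47.5 = -12.1110 + 47.5 = 35.39

35.39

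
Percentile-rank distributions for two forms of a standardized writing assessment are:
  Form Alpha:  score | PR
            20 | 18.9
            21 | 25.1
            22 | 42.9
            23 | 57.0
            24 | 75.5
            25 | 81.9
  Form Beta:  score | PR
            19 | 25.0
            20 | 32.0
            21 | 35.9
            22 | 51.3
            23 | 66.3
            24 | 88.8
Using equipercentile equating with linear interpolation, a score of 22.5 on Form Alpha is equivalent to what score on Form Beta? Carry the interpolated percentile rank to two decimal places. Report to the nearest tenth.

PR of 22.5 on Form Alpha: 42.9 + (22.5 − 22)/(23 − 22) × (57.0 − 42.9) = 49.95
On Form Beta, PR 49.95 falls between score 21 (PR 35.9) and 22 (PR 51.3).
Interpolate: 21 + (49.95 − 35.9)/(51.3 − 35.9) × (22 − 21) = 21.9

21.9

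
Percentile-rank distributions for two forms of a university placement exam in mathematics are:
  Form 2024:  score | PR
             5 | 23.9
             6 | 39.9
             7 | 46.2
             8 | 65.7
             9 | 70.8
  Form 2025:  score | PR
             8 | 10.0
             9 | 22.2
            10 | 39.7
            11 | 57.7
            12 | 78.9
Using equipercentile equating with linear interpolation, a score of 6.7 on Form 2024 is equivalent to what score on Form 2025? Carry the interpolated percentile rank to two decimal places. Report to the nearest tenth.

10.3

PR of 6.7 on Form 2024: 39.9 + (6.7 − 6)/(7 − 6) × (46.2 − 39.9) = 44.31
On Form 2025, PR 44.31 falls between score 10 (PR 39.7) and 11 (PR 57.7).
Interpolate: 10 + (44.31 − 39.7)/(57.7 − 39.7) × (11 − 10) = 10.3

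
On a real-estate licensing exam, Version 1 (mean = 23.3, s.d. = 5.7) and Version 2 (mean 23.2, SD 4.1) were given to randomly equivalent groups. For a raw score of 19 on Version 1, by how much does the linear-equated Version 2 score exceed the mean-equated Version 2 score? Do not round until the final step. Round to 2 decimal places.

1.21

Mean-equated: 19 + (23.2 − 23.3) = 18.90
Linear-equated: (4.1/5.7)(19 − 23.3) + 23.2 = 20.107
Difference = 20.107 − 18.90 = 1.21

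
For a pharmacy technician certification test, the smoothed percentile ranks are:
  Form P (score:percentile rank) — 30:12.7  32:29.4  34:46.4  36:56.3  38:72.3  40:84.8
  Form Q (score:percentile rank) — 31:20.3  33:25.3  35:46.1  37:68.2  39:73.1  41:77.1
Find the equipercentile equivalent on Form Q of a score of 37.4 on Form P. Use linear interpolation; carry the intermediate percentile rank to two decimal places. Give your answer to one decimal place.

PR of 37.4 on Form P: 56.3 + (37.4 − 36)/(38 − 36) × (72.3 − 56.3) = 67.50
On Form Q, PR 67.50 falls between score 35 (PR 46.1) and 37 (PR 68.2).
Interpolate: 35 + (67.50 − 46.1)/(68.2 − 46.1) × (37 − 35) = 36.9

36.9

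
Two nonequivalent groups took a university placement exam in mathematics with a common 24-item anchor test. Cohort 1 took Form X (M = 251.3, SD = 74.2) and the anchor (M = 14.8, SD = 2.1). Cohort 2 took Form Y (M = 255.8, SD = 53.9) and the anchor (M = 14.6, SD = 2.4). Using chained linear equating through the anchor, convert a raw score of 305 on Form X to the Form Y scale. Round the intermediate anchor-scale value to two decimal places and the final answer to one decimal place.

294.4

Form X → anchor (Cohort 1): v = (2.1/74.2)(305 − 251.3) + 14.8 = 16.32
anchor → Form Y (Cohort 2): y = (53.9/2.4)(16.32 − 14.6) + 255.8 = 294.4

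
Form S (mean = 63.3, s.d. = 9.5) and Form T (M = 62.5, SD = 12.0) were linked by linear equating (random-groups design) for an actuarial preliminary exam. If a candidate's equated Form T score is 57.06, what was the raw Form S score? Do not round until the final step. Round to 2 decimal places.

58.99

Invert y = (SD_Y/SD_X)(x − M_X) + M_Y:
x = (SD_X/SD_Y)(y − M_Y) + M_X = (9.5/12.0)(57.06 − 62.5) + 63.3
x = 0.791667 × -5.440 + 63.3 = 58.99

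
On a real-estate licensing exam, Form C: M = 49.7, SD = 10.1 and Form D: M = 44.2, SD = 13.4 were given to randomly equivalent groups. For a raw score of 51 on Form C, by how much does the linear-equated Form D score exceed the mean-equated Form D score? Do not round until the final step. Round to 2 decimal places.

Mean-equated: 51 + (44.2 − 49.7) = 45.50
Linear-equated: (13.4/10.1)(51 − 49.7) + 44.2 = 45.925
Difference = 45.925 − 45.50 = 0.42

0.42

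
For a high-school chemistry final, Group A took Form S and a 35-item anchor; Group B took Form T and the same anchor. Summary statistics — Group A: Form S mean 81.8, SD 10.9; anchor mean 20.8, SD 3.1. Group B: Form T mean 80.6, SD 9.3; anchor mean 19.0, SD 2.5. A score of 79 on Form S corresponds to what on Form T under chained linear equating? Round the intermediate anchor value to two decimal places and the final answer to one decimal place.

84.3

Form S → anchor (Group A): v = (3.1/10.9)(79 − 81.8) + 20.8 = 20.00
anchor → Form T (Group B): y = (9.3/2.5)(20.00 − 19.0) + 80.6 = 84.3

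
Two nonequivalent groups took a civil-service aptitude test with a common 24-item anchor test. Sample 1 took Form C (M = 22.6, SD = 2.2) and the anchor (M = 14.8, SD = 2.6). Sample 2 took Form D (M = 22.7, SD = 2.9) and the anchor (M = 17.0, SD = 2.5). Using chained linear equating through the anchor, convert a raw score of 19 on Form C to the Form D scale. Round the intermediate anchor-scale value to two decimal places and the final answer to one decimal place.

Form C → anchor (Sample 1): v = (2.6/2.2)(19 − 22.6) + 14.8 = 10.55
anchor → Form D (Sample 2): y = (2.9/2.5)(10.55 − 17.0) + 22.7 = 15.2

15.2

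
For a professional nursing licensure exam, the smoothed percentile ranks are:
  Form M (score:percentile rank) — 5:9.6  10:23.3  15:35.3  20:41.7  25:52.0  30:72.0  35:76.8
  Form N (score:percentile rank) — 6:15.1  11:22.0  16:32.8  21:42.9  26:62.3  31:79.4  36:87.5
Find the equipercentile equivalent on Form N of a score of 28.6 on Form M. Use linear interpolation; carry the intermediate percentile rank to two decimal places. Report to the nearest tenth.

PR of 28.6 on Form M: 52.0 + (28.6 − 25)/(30 − 25) × (72.0 − 52.0) = 66.40
On Form N, PR 66.40 falls between score 26 (PR 62.3) and 31 (PR 79.4).
Interpolate: 26 + (66.40 − 62.3)/(79.4 − 62.3) × (31 − 26) = 27.2

27.2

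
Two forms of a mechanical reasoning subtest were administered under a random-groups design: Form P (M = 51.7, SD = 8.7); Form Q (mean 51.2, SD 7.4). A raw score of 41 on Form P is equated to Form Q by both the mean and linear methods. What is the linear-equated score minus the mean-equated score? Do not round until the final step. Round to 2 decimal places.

Mean-equated: 41 + (51.2 − 51.7) = 40.50
Linear-equated: (7.4/8.7)(41 − 51.7) + 51.2 = 42.099
Difference = 42.099 − 40.50 = 1.60

1.60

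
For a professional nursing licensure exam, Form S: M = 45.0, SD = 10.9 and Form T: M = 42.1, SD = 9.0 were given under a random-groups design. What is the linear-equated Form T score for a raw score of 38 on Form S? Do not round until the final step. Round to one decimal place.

Linear equating: y = (SD_Y/SD_X)(x − M_X) + M_Y
y = (9.0/10.9)(38 − 45.0) + 42.1
y = 0.825688 × -7.0 + 42.1 = -5.7798 + 42.1 = 36.3

36.3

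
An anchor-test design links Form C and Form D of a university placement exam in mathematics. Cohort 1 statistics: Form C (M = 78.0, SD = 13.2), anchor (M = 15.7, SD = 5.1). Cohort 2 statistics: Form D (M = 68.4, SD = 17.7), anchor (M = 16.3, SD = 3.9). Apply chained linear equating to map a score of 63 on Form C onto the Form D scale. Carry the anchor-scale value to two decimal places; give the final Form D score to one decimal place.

Form C → anchor (Cohort 1): v = (5.1/13.2)(63 − 78.0) + 15.7 = 9.90
anchor → Form D (Cohort 2): y = (17.7/3.9)(9.90 − 16.3) + 68.4 = 39.4

39.4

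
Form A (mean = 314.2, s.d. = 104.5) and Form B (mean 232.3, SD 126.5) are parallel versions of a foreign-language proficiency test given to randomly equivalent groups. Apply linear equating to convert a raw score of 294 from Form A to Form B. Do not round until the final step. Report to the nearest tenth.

207.8

Linear equating: y = (SD_Y/SD_X)(x − M_X) + M_Y
y = (126.5/104.5)(294 − 314.2) + 232.3
y = 1.210526 × -20.2 + 232.3 = -24.4526 + 232.3 = 207.8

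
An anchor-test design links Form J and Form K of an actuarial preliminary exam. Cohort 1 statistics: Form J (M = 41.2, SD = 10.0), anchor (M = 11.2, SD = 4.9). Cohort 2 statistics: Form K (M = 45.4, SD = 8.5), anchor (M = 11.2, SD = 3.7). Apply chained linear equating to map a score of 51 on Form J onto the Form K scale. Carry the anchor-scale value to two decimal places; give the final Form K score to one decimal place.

Form J → anchor (Cohort 1): v = (4.9/10.0)(51 − 41.2) + 11.2 = 16.00
anchor → Form K (Cohort 2): y = (8.5/3.7)(16.00 − 11.2) + 45.4 = 56.4

56.4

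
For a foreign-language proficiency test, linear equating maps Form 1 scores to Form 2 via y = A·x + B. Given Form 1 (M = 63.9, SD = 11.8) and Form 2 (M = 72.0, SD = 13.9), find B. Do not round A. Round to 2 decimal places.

-3.27

A = SD_Y / SD_X = 13.9 / 11.8 = 1.177966
B = M_Y − A·M_X = 72.0 − 1.177966 × 63.9 = -3.27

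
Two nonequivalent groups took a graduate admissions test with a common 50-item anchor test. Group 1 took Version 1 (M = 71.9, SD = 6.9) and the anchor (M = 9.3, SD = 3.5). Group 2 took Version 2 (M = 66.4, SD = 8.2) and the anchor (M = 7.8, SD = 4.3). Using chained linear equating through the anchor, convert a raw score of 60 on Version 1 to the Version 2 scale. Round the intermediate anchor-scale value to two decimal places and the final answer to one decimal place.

Version 1 → anchor (Group 1): v = (3.5/6.9)(60 − 71.9) + 9.3 = 3.26
anchor → Version 2 (Group 2): y = (8.2/4.3)(3.26 − 7.8) + 66.4 = 57.7

57.7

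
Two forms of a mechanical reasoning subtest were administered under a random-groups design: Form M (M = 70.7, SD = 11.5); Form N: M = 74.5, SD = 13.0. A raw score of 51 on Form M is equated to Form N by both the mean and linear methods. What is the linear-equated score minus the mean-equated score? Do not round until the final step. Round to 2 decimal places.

-2.57

Mean-equated: 51 + (74.5 − 70.7) = 54.80
Linear-equated: (13.0/11.5)(51 − 70.7) + 74.5 = 52.230
Difference = 52.230 − 54.80 = -2.57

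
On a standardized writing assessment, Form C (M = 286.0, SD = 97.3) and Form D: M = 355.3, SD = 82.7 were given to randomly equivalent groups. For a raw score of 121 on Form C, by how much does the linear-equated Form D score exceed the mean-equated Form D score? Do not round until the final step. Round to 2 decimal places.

Mean-equated: 121 + (355.3 − 286.0) = 190.30
Linear-equated: (82.7/97.3)(121 − 286.0) + 355.3 = 215.058
Difference = 215.058 − 190.30 = 24.76

24.76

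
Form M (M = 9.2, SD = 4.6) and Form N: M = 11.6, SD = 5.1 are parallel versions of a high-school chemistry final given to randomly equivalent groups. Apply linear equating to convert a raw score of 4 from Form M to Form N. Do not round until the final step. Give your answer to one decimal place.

Linear equating: y = (SD_Y/SD_X)(x − M_X) + M_Y
y = (5.1/4.6)(4 − 9.2) + 11.6
y = 1.108696 × -5.2 + 11.6 = -5.7652 + 11.6 = 5.8

5.8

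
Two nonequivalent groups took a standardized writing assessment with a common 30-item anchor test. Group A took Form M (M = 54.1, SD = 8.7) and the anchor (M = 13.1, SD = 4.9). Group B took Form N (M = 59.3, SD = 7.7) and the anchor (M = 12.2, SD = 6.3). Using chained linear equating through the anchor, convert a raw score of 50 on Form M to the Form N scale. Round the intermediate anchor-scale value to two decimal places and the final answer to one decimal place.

57.6

Form M → anchor (Group A): v = (4.9/8.7)(50 − 54.1) + 13.1 = 10.79
anchor → Form N (Group B): y = (7.7/6.3)(10.79 − 12.2) + 59.3 = 57.6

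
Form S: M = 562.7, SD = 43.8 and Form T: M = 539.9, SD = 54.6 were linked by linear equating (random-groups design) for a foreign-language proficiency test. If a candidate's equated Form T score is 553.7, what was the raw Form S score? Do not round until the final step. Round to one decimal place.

Invert y = (SD_Y/SD_X)(x − M_X) + M_Y:
x = (SD_X/SD_Y)(y − M_Y) + M_X = (43.8/54.6)(553.7 − 539.9) + 562.7
x = 0.802198 × 13.800 + 562.7 = 573.8

573.8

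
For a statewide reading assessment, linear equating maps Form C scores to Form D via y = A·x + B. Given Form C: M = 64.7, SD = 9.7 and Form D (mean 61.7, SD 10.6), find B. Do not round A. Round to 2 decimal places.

-9.00

A = SD_Y / SD_X = 10.6 / 9.7 = 1.092784
B = M_Y − A·M_X = 61.7 − 1.092784 × 64.7 = -9.00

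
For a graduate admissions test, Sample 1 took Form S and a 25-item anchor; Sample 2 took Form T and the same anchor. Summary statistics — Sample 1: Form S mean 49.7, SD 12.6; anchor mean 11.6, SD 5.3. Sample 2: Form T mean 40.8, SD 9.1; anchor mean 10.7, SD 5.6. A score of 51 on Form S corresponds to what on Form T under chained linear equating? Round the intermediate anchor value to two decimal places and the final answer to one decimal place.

Form S → anchor (Sample 1): v = (5.3/12.6)(51 − 49.7) + 11.6 = 12.15
anchor → Form T (Sample 2): y = (9.1/5.6)(12.15 − 10.7) + 40.8 = 43.2

43.2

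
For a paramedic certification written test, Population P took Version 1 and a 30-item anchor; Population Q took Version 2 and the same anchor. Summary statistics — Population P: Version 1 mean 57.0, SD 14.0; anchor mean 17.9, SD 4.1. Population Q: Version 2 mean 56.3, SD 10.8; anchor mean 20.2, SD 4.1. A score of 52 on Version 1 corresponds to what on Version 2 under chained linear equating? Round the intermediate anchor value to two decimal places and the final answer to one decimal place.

46.4

Version 1 → anchor (Population P): v = (4.1/14.0)(52 − 57.0) + 17.9 = 16.44
anchor → Version 2 (Population Q): y = (10.8/4.1)(16.44 − 20.2) + 56.3 = 46.4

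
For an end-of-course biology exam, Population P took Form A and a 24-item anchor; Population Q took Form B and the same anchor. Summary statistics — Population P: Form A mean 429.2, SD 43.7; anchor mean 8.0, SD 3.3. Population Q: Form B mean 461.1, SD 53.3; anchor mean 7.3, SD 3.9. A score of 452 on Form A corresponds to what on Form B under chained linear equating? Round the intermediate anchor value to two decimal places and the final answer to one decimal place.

Form A → anchor (Population P): v = (3.3/43.7)(452 − 429.2) + 8.0 = 9.72
anchor → Form B (Population Q): y = (53.3/3.9)(9.72 − 7.3) + 461.1 = 494.2

494.2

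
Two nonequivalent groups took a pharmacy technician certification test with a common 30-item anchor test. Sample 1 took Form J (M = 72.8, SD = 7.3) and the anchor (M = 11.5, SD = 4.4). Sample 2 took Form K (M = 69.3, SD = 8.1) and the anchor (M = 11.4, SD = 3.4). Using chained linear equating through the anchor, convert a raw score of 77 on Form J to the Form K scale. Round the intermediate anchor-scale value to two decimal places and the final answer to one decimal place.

Form J → anchor (Sample 1): v = (4.4/7.3)(77 − 72.8) + 11.5 = 14.03
anchor → Form K (Sample 2): y = (8.1/3.4)(14.03 − 11.4) + 69.3 = 75.6

75.6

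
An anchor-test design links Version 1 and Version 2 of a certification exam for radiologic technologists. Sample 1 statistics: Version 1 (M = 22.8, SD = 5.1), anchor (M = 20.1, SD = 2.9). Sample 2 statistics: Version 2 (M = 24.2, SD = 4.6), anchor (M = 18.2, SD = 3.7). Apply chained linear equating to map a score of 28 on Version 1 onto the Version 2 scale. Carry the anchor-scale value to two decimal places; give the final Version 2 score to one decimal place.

30.2

Version 1 → anchor (Sample 1): v = (2.9/5.1)(28 − 22.8) + 20.1 = 23.06
anchor → Version 2 (Sample 2): y = (4.6/3.7)(23.06 − 18.2) + 24.2 = 30.2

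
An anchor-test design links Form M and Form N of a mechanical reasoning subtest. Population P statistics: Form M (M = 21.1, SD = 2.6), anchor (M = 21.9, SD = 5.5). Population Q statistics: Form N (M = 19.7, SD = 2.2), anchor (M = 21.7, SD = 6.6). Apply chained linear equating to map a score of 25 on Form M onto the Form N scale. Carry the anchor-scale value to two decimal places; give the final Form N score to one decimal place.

22.5

Form M → anchor (Population P): v = (5.5/2.6)(25 − 21.1) + 21.9 = 30.15
anchor → Form N (Population Q): y = (2.2/6.6)(30.15 − 21.7) + 19.7 = 22.5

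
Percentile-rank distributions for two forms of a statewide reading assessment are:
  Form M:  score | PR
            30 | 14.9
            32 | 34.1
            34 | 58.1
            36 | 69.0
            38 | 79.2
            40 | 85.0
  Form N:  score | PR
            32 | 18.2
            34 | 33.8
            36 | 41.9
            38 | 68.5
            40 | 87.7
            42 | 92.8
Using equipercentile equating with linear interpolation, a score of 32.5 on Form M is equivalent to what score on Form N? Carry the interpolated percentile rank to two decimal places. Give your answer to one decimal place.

PR of 32.5 on Form M: 34.1 + (32.5 − 32)/(34 − 32) × (58.1 − 34.1) = 40.10
On Form N, PR 40.10 falls between score 34 (PR 33.8) and 36 (PR 41.9).
Interpolate: 34 + (40.10 − 33.8)/(41.9 − 33.8) × (36 − 34) = 35.6

35.6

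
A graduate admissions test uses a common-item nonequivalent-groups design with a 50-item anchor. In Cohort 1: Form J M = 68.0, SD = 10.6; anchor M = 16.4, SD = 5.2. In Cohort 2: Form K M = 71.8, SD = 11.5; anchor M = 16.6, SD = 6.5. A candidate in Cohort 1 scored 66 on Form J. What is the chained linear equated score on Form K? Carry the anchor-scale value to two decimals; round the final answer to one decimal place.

Form J → anchor (Cohort 1): v = (5.2/10.6)(66 − 68.0) + 16.4 = 15.42
anchor → Form K (Cohort 2): y = (11.5/6.5)(15.42 − 16.6) + 71.8 = 69.7

69.7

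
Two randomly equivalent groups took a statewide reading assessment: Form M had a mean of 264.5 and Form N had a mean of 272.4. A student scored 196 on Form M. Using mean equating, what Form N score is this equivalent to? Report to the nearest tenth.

203.9

Mean equating: y = x + (M_Y − M_X) = 196 + (272.4 − 264.5) = 203.9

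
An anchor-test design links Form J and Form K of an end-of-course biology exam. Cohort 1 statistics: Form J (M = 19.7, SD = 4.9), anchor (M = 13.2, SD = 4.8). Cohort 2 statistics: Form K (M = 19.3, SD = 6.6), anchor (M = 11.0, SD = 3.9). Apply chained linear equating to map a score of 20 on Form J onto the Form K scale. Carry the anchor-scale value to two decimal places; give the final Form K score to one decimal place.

Form J → anchor (Cohort 1): v = (4.8/4.9)(20 − 19.7) + 13.2 = 13.49
anchor → Form K (Cohort 2): y = (6.6/3.9)(13.49 − 11.0) + 19.3 = 23.5

23.5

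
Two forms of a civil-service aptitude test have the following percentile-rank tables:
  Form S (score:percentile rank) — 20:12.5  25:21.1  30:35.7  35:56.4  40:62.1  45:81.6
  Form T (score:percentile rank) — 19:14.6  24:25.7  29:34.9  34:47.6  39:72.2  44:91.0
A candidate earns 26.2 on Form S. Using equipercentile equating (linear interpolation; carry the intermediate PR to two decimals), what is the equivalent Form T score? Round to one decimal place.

PR of 26.2 on Form S: 21.1 + (26.2 − 25)/(30 − 25) × (35.7 − 21.1) = 24.60
On Form T, PR 24.60 falls between score 19 (PR 14.6) and 24 (PR 25.7).
Interpolate: 19 + (24.60 − 14.6)/(25.7 − 14.6) × (24 − 19) = 23.5

23.5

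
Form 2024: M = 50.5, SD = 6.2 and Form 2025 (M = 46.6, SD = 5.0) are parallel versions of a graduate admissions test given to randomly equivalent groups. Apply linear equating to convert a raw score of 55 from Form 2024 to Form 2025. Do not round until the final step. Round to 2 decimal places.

50.23

Linear equating: y = (SD_Y/SD_X)(x − M_X) + M_Y
y = (5.0/6.2)(55 − 50.5) + 46.6
y = 0.806452 × 4.5 + 46.6 = 3.6290 + 46.6 = 50.23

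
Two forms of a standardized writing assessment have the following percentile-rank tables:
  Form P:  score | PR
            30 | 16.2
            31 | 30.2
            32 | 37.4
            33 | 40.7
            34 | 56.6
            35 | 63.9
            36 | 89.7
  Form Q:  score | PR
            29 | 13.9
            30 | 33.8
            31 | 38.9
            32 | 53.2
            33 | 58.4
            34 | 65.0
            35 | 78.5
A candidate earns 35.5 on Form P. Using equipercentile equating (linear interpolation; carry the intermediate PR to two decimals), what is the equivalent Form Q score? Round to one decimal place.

34.9

PR of 35.5 on Form P: 63.9 + (35.5 − 35)/(36 − 35) × (89.7 − 63.9) = 76.80
On Form Q, PR 76.80 falls between score 34 (PR 65.0) and 35 (PR 78.5).
Interpolate: 34 + (76.80 − 65.0)/(78.5 − 65.0) × (35 − 34) = 34.9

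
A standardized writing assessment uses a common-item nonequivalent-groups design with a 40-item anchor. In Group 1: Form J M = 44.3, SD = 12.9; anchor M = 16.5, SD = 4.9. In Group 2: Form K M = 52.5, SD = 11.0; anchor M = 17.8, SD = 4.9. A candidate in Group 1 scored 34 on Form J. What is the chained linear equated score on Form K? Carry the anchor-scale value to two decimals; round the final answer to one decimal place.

40.8

Form J → anchor (Group 1): v = (4.9/12.9)(34 − 44.3) + 16.5 = 12.59
anchor → Form K (Group 2): y = (11.0/4.9)(12.59 − 17.8) + 52.5 = 40.8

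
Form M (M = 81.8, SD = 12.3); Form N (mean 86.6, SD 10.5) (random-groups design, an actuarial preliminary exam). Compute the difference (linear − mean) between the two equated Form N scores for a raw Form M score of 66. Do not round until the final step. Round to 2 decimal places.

2.31

Mean-equated: 66 + (86.6 − 81.8) = 70.80
Linear-equated: (10.5/12.3)(66 − 81.8) + 86.6 = 73.112
Difference = 73.112 − 70.80 = 2.31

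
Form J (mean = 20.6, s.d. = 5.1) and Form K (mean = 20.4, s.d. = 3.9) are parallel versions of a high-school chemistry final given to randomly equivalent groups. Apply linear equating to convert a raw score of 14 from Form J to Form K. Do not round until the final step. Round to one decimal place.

15.4

Linear equating: y = (SD_Y/SD_X)(x − M_X) + M_Y
y = (3.9/5.1)(14 − 20.6) + 20.4
y = 0.764706 × -6.6 + 20.4 = -5.0471 + 20.4 = 15.4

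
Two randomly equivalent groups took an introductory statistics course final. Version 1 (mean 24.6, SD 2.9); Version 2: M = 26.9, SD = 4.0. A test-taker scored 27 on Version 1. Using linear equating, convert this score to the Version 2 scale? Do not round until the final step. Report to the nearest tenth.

Linear equating: y = (SD_Y/SD_X)(x − M_X) + M_Y
y = (4.0/2.9)(27 − 24.6) + 26.9
y = 1.379310 × 2.4 + 26.9 = 3.3103 + 26.9 = 30.2

30.2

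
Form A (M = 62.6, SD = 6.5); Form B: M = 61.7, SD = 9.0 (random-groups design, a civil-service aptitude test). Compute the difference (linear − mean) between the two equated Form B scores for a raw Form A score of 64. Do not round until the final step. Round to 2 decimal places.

Mean-equated: 64 + (61.7 − 62.6) = 63.10
Linear-equated: (9.0/6.5)(64 − 62.6) + 61.7 = 63.638
Difference = 63.638 − 63.10 = 0.54

0.54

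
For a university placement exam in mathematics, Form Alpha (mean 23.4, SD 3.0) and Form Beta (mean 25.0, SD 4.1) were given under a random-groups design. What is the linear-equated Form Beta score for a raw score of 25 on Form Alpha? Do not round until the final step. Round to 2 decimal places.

27.19

Linear equating: y = (SD_Y/SD_X)(x − M_X) + M_Y
y = (4.1/3.0)(25 − 23.4) + 25.0
y = 1.366667 × 1.6 + 25.0 = 2.1867 + 25.0 = 27.19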